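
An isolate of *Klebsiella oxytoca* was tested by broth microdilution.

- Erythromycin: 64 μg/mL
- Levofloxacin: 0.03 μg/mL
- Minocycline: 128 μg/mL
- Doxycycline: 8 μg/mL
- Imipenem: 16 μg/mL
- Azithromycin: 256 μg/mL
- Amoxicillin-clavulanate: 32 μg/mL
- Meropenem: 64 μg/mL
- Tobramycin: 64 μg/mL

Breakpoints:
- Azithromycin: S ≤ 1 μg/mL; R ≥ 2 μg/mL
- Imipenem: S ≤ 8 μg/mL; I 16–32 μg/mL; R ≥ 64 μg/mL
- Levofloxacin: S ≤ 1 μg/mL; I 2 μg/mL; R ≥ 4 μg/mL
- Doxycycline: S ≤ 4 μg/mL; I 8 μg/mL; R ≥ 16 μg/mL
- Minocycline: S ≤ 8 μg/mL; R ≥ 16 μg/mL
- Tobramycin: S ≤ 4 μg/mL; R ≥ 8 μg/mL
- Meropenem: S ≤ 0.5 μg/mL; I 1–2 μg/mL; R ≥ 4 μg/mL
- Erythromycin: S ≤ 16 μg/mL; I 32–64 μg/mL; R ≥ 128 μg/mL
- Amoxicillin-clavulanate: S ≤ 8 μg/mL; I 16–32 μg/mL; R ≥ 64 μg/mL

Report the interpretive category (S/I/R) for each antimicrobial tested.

Erythromycin (64 μg/mL) in 32–64 μg/mL — I
Levofloxacin (0.03 μg/mL) ≤ 1 μg/mL → Susceptible
Minocycline (128 μg/mL) ≥ 16 μg/mL ⇒ Resistant
Doxycycline: 8 μg/mL is = 8 μg/mL — Intermediate
Imipenem: 16 μg/mL is in 16–32 μg/mL → I
Azithromycin: 256 μg/mL is ≥ 2 μg/mL → Resistant
Amoxicillin-clavulanate (32 μg/mL) in 16–32 μg/mL — intermediate
Meropenem (64 μg/mL) ≥ 4 μg/mL → resistant
Tobramycin 64 μg/mL: ≥ 8 μg/mL → resistant

I, S, R, I, I, R, I, R, R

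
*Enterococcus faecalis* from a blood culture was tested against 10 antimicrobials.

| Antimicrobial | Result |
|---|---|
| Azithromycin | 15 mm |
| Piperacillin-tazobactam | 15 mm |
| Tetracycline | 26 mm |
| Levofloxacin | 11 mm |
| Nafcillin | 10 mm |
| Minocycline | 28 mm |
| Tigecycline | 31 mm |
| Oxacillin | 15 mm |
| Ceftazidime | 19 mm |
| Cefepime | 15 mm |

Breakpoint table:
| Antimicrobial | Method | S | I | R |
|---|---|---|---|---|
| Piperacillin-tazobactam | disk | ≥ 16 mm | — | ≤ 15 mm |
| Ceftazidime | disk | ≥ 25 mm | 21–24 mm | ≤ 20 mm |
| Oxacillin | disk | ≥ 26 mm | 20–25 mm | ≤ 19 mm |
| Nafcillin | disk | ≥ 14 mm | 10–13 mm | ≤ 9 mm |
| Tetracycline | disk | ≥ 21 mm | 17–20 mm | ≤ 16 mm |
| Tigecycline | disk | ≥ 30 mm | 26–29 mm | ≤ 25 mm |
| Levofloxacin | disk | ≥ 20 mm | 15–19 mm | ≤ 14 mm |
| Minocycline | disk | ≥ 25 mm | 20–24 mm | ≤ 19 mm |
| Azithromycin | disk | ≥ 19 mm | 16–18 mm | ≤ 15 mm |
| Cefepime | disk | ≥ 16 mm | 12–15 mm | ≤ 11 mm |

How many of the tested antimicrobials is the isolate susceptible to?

3

Azithromycin: 15 mm is ≤ 15 mm — resistant
Piperacillin-tazobactam: 15 mm is ≤ 15 mm ⇒ Resistant
Tetracycline: 26 mm is ≥ 21 mm — Susceptible
Levofloxacin 11 mm: ≤ 14 mm ⇒ resistant
Nafcillin: 10 mm is in 10–13 mm ⇒ I
Minocycline: 28 mm is ≥ 25 mm ⇒ Susceptible
Tigecycline 31 mm: ≥ 30 mm — Susceptible
Oxacillin: 15 mm is ≤ 19 mm — resistant
Ceftazidime: 19 mm is ≤ 20 mm ⇒ R
Cefepime 15 mm: in 12–15 mm → I
Susceptible: 3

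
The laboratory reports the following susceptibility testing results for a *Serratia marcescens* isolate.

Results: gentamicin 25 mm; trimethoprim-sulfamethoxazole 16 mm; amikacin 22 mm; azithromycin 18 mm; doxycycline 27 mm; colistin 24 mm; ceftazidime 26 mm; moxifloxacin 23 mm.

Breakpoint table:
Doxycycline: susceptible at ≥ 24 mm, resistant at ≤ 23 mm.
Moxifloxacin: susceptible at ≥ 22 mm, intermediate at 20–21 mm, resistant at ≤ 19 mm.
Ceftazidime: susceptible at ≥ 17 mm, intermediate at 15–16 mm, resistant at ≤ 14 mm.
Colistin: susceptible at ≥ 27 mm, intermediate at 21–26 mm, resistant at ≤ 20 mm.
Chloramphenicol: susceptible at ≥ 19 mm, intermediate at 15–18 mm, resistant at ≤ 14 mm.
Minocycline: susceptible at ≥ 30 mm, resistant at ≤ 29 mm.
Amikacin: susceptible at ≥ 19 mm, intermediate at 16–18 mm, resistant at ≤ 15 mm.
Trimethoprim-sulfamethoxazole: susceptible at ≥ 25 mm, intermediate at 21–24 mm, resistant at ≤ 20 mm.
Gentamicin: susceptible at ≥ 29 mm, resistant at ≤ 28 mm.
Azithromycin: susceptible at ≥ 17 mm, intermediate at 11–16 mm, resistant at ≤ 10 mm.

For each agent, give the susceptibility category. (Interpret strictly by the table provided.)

R, R, S, S, S, I, S, S

Gentamicin 25 mm: ≤ 28 mm → R
Trimethoprim-sulfamethoxazole 16 mm: ≤ 20 mm → R
Amikacin (22 mm) ≥ 19 mm — Susceptible
Azithromycin (18 mm) ≥ 17 mm — susceptible
Doxycycline (27 mm) ≥ 24 mm → S
Colistin: 24 mm is in 21–26 mm ⇒ Intermediate
Ceftazidime (26 mm) ≥ 17 mm — S
Moxifloxacin 23 mm: ≥ 22 mm — S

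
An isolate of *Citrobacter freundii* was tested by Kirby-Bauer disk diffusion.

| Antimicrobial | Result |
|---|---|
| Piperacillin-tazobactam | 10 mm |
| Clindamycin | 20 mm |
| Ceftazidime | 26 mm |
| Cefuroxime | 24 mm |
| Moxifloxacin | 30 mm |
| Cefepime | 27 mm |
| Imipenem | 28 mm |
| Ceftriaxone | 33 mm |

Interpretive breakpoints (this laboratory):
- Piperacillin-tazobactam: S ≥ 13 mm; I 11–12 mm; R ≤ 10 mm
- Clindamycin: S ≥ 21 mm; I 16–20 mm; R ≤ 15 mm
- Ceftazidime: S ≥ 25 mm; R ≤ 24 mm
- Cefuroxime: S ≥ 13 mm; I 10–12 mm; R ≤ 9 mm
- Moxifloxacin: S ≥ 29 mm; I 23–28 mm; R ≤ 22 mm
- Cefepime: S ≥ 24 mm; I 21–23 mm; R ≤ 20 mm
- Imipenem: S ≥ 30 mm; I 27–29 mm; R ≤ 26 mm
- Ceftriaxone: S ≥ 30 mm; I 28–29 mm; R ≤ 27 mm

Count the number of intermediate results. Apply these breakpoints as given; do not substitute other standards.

2

Piperacillin-tazobactam: 10 mm is ≤ 10 mm — Resistant
Clindamycin (20 mm) in 16–20 mm — Intermediate
Ceftazidime (26 mm) ≥ 25 mm → Susceptible
Cefuroxime 24 mm: ≥ 13 mm → Susceptible
Moxifloxacin (30 mm) ≥ 29 mm — S
Cefepime: 27 mm is ≥ 24 mm — Susceptible
Imipenem (28 mm) in 27–29 mm → Intermediate
Ceftriaxone (33 mm) ≥ 30 mm — susceptible
Intermediate: 2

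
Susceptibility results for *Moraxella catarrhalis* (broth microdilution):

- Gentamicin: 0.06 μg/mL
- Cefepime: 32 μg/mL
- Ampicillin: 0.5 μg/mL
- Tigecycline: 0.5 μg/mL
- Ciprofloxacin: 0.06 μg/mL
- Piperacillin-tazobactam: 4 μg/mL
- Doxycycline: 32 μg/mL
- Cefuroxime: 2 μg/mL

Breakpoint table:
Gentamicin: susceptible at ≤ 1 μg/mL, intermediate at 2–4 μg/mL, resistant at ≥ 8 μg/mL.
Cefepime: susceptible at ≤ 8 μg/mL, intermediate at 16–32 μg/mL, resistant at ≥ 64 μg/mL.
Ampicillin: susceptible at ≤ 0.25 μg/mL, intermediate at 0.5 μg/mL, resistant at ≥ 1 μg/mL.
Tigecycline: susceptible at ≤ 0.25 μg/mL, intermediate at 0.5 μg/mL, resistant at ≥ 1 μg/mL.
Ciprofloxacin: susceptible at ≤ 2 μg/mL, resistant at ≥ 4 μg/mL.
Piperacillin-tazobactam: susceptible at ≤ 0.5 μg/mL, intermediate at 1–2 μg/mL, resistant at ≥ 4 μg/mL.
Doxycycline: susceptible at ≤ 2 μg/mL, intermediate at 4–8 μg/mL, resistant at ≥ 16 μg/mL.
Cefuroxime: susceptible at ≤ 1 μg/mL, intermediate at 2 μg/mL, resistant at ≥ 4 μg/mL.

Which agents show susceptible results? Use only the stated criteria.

gentamicin, ciprofloxacin

Gentamicin: 0.06 μg/mL is ≤ 1 μg/mL — S
Cefepime 32 μg/mL: in 16–32 μg/mL — intermediate
Ampicillin: 0.5 μg/mL is = 0.5 μg/mL ⇒ intermediate
Tigecycline 0.5 μg/mL: = 0.5 μg/mL → intermediate
Ciprofloxacin: 0.06 μg/mL is ≤ 2 μg/mL — Susceptible
Piperacillin-tazobactam: 4 μg/mL is ≥ 4 μg/mL — R
Doxycycline (32 μg/mL) ≥ 16 μg/mL — R
Cefuroxime 2 μg/mL: = 2 μg/mL → Intermediate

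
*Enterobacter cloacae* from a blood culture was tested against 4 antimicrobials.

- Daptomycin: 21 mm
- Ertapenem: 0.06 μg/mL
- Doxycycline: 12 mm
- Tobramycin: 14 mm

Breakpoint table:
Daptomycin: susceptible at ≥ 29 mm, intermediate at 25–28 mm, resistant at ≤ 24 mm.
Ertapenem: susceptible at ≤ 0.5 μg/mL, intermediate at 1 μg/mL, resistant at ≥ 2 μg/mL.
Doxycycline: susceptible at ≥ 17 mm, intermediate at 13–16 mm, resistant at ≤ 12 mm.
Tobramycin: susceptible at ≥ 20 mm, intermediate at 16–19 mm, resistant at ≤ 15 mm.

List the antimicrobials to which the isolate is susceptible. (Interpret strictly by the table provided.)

ertapenem

Daptomycin (21 mm) ≤ 24 mm — Resistant
Ertapenem 0.06 μg/mL: ≤ 0.5 μg/mL → Susceptible
Doxycycline: 12 mm is ≤ 12 mm → R
Tobramycin: 14 mm is ≤ 15 mm — R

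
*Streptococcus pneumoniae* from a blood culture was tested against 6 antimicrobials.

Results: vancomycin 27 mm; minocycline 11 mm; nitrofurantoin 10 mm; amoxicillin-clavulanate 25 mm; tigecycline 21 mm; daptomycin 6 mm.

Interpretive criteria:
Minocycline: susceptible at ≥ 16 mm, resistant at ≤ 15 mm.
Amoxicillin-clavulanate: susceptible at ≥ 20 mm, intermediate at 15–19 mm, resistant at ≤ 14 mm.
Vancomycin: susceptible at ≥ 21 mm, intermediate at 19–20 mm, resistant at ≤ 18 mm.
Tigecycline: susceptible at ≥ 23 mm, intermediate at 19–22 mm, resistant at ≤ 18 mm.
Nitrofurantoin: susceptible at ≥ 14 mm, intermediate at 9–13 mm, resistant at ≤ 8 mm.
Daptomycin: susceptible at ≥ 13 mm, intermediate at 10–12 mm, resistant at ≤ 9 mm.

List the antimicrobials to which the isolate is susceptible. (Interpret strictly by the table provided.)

vancomycin, amoxicillin-clavulanate

Vancomycin (27 mm) ≥ 21 mm ⇒ susceptible
Minocycline 11 mm: ≤ 15 mm → R
Nitrofurantoin (10 mm) in 9–13 mm → Intermediate
Amoxicillin-clavulanate 25 mm: ≥ 20 mm — Susceptible
Tigecycline 21 mm: in 19–22 mm — Intermediate
Daptomycin: 6 mm is ≤ 9 mm — resistant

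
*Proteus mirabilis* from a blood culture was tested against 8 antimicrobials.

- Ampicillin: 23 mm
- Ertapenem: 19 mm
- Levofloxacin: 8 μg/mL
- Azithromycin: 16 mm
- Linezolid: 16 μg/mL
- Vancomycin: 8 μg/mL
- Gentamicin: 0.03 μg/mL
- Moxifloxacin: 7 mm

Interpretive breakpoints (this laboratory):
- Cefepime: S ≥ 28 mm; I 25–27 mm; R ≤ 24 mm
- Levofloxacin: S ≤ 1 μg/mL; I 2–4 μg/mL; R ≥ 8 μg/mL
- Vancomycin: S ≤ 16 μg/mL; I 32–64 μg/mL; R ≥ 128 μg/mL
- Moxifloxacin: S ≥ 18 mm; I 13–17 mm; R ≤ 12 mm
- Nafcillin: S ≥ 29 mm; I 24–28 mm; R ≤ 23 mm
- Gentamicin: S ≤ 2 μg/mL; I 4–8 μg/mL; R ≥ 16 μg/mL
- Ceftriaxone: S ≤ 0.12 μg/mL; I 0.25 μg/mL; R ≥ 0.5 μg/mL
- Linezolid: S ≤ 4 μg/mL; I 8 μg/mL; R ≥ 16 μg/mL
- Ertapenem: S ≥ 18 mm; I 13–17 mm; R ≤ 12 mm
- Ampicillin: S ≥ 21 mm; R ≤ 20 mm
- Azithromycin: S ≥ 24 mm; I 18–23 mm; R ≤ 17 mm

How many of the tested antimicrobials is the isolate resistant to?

4

Ampicillin 23 mm: ≥ 21 mm — susceptible
Ertapenem (19 mm) ≥ 18 mm → susceptible
Levofloxacin 8 μg/mL: ≥ 8 μg/mL ⇒ resistant
Azithromycin: 16 mm is ≤ 17 mm — R
Linezolid (16 μg/mL) ≥ 16 μg/mL → resistant
Vancomycin (8 μg/mL) ≤ 16 μg/mL ⇒ S
Gentamicin (0.03 μg/mL) ≤ 2 μg/mL — susceptible
Moxifloxacin (7 mm) ≤ 12 mm → Resistant
Resistant: 4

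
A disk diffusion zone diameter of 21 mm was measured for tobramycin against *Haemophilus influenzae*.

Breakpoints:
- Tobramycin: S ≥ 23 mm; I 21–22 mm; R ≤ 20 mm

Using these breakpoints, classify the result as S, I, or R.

Tobramycin (21 mm) in 21–22 mm → I

I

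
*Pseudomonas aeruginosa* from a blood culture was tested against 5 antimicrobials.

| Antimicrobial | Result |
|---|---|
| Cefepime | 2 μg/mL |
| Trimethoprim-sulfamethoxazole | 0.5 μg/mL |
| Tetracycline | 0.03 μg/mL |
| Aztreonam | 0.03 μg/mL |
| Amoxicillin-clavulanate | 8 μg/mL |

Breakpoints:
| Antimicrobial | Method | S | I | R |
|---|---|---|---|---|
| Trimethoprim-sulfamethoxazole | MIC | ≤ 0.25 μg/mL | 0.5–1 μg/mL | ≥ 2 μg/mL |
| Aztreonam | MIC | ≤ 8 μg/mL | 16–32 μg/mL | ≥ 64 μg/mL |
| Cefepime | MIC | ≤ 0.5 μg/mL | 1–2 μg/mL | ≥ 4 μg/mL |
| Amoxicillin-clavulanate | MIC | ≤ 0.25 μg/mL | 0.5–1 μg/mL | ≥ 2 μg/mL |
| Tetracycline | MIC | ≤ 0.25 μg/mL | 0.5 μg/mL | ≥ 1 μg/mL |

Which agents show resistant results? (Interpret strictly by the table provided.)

amoxicillin-clavulanate

Cefepime: 2 μg/mL is in 1–2 μg/mL ⇒ I
Trimethoprim-sulfamethoxazole (0.5 μg/mL) in 0.5–1 μg/mL → intermediate
Tetracycline: 0.03 μg/mL is ≤ 0.25 μg/mL ⇒ S
Aztreonam 0.03 μg/mL: ≤ 8 μg/mL ⇒ Susceptible
Amoxicillin-clavulanate (8 μg/mL) ≥ 2 μg/mL ⇒ R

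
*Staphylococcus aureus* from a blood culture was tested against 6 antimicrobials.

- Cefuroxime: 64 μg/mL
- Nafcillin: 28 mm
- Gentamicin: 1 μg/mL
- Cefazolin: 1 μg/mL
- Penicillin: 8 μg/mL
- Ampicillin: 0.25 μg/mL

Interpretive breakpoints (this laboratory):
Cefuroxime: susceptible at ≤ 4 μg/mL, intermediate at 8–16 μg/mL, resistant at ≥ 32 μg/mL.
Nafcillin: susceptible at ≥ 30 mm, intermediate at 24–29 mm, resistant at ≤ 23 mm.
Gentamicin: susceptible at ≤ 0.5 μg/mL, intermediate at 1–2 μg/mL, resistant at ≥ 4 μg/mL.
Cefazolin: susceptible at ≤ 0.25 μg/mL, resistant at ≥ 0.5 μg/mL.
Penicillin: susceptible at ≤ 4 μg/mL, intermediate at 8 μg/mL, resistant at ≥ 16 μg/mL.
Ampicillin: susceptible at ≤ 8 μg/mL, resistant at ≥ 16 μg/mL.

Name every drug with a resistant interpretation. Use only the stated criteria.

cefuroxime, cefazolin

Cefuroxime: 64 μg/mL is ≥ 32 μg/mL → Resistant
Nafcillin 28 mm: in 24–29 mm → Intermediate
Gentamicin 1 μg/mL: in 1–2 μg/mL — intermediate
Cefazolin: 1 μg/mL is ≥ 0.5 μg/mL ⇒ R
Penicillin 8 μg/mL: = 8 μg/mL ⇒ Intermediate
Ampicillin (0.25 μg/mL) ≤ 8 μg/mL → Susceptible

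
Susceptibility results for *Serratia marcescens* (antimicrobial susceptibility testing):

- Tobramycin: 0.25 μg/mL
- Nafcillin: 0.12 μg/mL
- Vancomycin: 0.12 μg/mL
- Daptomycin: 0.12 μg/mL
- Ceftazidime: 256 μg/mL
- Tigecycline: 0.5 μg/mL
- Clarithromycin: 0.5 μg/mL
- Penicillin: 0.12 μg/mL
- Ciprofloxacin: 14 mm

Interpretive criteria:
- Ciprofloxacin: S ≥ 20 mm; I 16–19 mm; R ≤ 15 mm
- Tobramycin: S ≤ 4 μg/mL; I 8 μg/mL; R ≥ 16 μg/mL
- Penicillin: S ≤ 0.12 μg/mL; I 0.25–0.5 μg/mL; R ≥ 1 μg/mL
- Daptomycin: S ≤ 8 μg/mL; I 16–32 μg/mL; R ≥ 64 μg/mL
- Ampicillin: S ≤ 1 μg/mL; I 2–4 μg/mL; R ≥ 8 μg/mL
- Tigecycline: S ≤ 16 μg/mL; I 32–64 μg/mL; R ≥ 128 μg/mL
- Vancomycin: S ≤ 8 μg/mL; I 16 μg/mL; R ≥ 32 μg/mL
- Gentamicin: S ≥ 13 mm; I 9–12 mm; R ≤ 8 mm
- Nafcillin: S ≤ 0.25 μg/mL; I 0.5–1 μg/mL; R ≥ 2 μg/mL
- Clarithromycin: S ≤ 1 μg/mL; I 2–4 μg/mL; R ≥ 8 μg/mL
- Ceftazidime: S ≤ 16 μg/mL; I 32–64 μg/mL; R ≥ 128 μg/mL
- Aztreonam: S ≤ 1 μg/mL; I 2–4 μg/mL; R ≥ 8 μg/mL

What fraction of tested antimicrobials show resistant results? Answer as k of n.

2 of 9

Tobramycin 0.25 μg/mL: ≤ 4 μg/mL — susceptible
Nafcillin 0.12 μg/mL: ≤ 0.25 μg/mL → Susceptible
Vancomycin 0.12 μg/mL: ≤ 8 μg/mL — S
Daptomycin: 0.12 μg/mL is ≤ 8 μg/mL ⇒ Susceptible
Ceftazidime 256 μg/mL: ≥ 128 μg/mL → Resistant
Tigecycline (0.5 μg/mL) ≤ 16 μg/mL — Susceptible
Clarithromycin (0.5 μg/mL) ≤ 1 μg/mL — Susceptible
Penicillin: 0.12 μg/mL is ≤ 0.12 μg/mL — S
Ciprofloxacin: 14 mm is ≤ 15 mm ⇒ R
Resistant: 2/9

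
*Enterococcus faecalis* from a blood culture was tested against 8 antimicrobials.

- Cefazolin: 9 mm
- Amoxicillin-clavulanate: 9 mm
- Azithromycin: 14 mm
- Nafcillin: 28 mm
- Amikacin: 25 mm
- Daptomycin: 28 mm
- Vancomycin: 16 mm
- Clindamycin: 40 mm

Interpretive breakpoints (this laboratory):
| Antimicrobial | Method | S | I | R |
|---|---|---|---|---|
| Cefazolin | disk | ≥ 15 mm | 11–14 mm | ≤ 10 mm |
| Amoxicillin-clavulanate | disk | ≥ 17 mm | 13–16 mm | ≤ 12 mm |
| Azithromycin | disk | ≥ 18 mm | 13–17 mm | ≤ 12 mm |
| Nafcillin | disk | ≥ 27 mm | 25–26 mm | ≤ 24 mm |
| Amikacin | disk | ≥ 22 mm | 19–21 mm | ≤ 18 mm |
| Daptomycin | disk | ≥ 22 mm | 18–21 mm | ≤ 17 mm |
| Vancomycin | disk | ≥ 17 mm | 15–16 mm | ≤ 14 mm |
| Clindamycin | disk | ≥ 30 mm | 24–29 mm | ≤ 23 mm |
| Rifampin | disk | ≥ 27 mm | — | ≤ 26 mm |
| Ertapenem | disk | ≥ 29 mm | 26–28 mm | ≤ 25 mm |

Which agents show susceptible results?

nafcillin, amikacin, daptomycin, clindamycin

Cefazolin 9 mm: ≤ 10 mm ⇒ R
Amoxicillin-clavulanate (9 mm) ≤ 12 mm → R
Azithromycin (14 mm) in 13–17 mm — I
Nafcillin (28 mm) ≥ 27 mm — susceptible
Amikacin 25 mm: ≥ 22 mm → S
Daptomycin: 28 mm is ≥ 22 mm ⇒ Susceptible
Vancomycin: 16 mm is in 15–16 mm → intermediate
Clindamycin: 40 mm is ≥ 30 mm → susceptible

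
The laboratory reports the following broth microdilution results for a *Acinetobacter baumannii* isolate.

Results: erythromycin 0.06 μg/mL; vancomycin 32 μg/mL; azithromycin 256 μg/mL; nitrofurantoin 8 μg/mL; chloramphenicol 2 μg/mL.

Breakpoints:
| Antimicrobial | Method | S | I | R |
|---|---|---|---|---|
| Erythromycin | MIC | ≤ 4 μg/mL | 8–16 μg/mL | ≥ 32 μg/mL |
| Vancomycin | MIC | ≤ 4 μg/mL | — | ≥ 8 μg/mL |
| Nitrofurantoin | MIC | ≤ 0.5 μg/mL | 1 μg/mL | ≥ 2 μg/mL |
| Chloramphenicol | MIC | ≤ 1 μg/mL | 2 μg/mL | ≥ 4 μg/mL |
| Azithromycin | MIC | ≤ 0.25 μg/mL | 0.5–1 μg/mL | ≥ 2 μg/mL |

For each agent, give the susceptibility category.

S, R, R, R, I

Erythromycin 0.06 μg/mL: ≤ 4 μg/mL ⇒ S
Vancomycin (32 μg/mL) ≥ 8 μg/mL ⇒ resistant
Azithromycin: 256 μg/mL is ≥ 2 μg/mL → Resistant
Nitrofurantoin: 8 μg/mL is ≥ 2 μg/mL — R
Chloramphenicol: 2 μg/mL is = 2 μg/mL — Intermediate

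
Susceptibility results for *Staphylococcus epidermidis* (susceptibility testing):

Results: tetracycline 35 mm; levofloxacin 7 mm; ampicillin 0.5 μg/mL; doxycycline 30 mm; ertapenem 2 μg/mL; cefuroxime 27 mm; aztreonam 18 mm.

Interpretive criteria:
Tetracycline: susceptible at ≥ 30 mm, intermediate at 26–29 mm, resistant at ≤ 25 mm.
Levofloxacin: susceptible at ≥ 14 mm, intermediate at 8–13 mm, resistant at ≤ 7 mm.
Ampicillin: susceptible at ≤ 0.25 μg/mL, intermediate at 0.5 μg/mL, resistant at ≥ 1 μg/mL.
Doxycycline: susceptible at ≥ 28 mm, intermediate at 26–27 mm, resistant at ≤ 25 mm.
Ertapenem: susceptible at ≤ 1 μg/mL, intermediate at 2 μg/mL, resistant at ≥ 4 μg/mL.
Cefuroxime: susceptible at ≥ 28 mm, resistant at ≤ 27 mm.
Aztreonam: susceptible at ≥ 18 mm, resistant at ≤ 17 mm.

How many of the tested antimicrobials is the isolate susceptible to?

Tetracycline (35 mm) ≥ 30 mm ⇒ Susceptible
Levofloxacin (7 mm) ≤ 7 mm → R
Ampicillin 0.5 μg/mL: = 0.5 μg/mL → I
Doxycycline: 30 mm is ≥ 28 mm → S
Ertapenem 2 μg/mL: = 2 μg/mL → intermediate
Cefuroxime: 27 mm is ≤ 27 mm ⇒ R
Aztreonam: 18 mm is ≥ 18 mm ⇒ Susceptible
Susceptible: 3

3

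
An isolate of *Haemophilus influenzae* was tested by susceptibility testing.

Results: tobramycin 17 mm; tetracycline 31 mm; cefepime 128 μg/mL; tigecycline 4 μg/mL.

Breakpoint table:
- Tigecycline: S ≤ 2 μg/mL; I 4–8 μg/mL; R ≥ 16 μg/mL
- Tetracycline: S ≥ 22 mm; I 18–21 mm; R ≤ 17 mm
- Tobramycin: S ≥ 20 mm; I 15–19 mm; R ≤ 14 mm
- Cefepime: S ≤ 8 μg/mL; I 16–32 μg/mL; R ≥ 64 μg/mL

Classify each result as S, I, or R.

Tobramycin (17 mm) in 15–19 mm — I
Tetracycline: 31 mm is ≥ 22 mm → S
Cefepime (128 μg/mL) ≥ 64 μg/mL → Resistant
Tigecycline (4 μg/mL) in 4–8 μg/mL — Intermediate

I, S, R, I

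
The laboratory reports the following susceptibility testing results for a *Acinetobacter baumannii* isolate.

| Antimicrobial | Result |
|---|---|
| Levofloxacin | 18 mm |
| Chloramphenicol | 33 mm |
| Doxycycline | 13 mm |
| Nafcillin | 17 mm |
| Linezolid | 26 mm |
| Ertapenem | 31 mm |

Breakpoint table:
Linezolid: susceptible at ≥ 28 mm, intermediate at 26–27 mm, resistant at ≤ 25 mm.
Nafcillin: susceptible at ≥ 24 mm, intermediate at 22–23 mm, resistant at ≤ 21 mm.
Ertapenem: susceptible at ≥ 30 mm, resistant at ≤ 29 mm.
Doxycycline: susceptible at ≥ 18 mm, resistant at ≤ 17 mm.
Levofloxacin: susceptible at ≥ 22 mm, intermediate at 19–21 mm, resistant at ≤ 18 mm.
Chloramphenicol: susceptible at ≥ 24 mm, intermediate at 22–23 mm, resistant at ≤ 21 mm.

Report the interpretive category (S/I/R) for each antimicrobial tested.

R, S, R, R, I, S

Levofloxacin: 18 mm is ≤ 18 mm ⇒ R
Chloramphenicol: 33 mm is ≥ 24 mm — S
Doxycycline 13 mm: ≤ 17 mm ⇒ R
Nafcillin: 17 mm is ≤ 21 mm — resistant
Linezolid: 26 mm is in 26–27 mm ⇒ intermediate
Ertapenem: 31 mm is ≥ 30 mm → Susceptible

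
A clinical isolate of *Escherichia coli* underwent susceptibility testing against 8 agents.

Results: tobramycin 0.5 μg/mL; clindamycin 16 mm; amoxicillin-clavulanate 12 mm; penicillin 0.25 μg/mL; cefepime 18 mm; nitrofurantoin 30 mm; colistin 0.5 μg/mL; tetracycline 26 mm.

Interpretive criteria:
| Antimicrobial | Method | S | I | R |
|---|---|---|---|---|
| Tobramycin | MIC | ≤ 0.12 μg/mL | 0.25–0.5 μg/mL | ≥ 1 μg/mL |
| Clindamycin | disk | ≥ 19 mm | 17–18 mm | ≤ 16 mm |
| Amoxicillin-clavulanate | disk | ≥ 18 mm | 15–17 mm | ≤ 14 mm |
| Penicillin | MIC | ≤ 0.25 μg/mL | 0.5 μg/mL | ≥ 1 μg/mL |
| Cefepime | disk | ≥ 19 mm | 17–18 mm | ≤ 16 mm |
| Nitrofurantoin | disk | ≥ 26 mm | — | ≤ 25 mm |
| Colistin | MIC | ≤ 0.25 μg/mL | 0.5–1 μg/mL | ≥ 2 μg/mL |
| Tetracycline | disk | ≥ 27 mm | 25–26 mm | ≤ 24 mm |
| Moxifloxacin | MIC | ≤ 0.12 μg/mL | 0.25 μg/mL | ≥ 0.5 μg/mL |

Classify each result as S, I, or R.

Tobramycin: 0.5 μg/mL is in 0.25–0.5 μg/mL — Intermediate
Clindamycin: 16 mm is ≤ 16 mm → resistant
Amoxicillin-clavulanate 12 mm: ≤ 14 mm — R
Penicillin 0.25 μg/mL: ≤ 0.25 μg/mL ⇒ S
Cefepime: 18 mm is in 17–18 mm ⇒ I
Nitrofurantoin (30 mm) ≥ 26 mm ⇒ susceptible
Colistin (0.5 μg/mL) in 0.5–1 μg/mL ⇒ intermediate
Tetracycline (26 mm) in 25–26 mm → Intermediate

I, R, R, S, I, S, I, I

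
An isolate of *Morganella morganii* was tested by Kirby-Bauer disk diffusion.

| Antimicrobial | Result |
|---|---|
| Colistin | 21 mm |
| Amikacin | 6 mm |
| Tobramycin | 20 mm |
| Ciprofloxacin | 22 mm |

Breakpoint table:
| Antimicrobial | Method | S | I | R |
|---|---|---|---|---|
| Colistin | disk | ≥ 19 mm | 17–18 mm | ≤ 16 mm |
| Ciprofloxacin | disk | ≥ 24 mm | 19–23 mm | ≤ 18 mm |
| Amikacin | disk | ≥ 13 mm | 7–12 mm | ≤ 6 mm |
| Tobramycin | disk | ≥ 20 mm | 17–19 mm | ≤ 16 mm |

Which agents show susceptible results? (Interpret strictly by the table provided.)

colistin, tobramycin

Colistin (21 mm) ≥ 19 mm → susceptible
Amikacin (6 mm) ≤ 6 mm ⇒ resistant
Tobramycin: 20 mm is ≥ 20 mm ⇒ S
Ciprofloxacin: 22 mm is in 19–23 mm — I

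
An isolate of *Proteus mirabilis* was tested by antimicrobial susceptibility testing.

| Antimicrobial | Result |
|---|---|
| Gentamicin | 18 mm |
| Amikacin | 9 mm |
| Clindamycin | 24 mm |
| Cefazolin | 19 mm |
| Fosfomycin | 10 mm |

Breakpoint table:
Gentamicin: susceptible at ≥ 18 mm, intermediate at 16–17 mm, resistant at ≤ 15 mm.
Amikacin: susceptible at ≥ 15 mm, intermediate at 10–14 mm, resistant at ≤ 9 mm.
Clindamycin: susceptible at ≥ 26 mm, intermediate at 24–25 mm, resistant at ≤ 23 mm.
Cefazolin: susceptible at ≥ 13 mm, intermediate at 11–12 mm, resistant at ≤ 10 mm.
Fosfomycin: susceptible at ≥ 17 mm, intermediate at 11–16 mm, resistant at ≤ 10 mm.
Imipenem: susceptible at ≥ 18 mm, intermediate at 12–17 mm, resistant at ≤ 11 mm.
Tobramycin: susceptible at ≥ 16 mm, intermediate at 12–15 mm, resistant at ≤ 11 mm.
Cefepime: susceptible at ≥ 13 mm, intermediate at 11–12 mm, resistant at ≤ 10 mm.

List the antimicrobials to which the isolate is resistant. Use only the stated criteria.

Gentamicin (18 mm) ≥ 18 mm → Susceptible
Amikacin: 9 mm is ≤ 9 mm — R
Clindamycin (24 mm) in 24–25 mm ⇒ I
Cefazolin 19 mm: ≥ 13 mm → susceptible
Fosfomycin: 10 mm is ≤ 10 mm → R

amikacin, fosfomycin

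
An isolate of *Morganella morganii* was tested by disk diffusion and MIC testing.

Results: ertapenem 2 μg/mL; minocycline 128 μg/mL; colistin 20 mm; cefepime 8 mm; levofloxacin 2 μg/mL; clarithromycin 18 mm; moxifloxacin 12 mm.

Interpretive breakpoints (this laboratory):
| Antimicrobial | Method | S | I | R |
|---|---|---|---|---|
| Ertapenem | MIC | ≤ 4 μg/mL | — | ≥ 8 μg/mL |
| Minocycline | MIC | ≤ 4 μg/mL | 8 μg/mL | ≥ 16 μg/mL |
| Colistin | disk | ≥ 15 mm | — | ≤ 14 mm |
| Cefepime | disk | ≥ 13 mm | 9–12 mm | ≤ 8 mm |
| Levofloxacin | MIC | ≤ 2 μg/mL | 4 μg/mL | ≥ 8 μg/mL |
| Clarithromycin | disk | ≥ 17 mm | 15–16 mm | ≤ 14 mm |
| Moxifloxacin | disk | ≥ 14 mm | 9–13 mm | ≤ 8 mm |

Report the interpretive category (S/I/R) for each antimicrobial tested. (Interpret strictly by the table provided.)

Ertapenem (2 μg/mL) ≤ 4 μg/mL → susceptible
Minocycline: 128 μg/mL is ≥ 16 μg/mL — Resistant
Colistin (20 mm) ≥ 15 mm — susceptible
Cefepime (8 mm) ≤ 8 mm — resistant
Levofloxacin 2 μg/mL: ≤ 2 μg/mL ⇒ S
Clarithromycin: 18 mm is ≥ 17 mm ⇒ susceptible
Moxifloxacin 12 mm: in 9–13 mm → I

S, R, S, R, S, S, I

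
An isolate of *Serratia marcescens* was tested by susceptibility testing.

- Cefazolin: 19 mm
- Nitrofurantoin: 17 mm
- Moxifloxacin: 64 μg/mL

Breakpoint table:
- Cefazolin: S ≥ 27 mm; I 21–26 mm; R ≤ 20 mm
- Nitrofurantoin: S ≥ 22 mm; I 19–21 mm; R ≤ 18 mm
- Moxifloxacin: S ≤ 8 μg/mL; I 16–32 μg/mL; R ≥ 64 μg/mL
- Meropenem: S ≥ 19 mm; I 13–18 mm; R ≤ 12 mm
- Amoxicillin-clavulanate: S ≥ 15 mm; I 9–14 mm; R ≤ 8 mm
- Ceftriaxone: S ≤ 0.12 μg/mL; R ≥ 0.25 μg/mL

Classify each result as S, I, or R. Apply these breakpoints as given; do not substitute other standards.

Cefazolin: 19 mm is ≤ 20 mm ⇒ Resistant
Nitrofurantoin (17 mm) ≤ 18 mm → Resistant
Moxifloxacin: 64 μg/mL is ≥ 64 μg/mL ⇒ resistant

R, R, R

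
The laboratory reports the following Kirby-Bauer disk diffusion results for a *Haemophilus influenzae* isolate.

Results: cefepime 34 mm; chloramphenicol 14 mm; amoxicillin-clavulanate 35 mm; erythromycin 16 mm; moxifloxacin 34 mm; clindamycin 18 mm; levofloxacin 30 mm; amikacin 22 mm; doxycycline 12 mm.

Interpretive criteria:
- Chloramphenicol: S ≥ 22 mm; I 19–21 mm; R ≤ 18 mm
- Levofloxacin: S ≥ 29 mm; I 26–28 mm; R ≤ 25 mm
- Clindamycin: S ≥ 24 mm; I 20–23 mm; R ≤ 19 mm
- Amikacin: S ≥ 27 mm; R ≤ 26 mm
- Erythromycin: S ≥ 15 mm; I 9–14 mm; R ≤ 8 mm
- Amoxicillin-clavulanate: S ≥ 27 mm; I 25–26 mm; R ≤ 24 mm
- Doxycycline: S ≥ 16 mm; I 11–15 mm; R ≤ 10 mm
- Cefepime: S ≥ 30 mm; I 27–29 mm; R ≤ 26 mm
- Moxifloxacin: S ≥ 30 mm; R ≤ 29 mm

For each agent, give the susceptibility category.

S, R, S, S, S, R, S, R, I

Cefepime 34 mm: ≥ 30 mm → susceptible
Chloramphenicol (14 mm) ≤ 18 mm — resistant
Amoxicillin-clavulanate (35 mm) ≥ 27 mm ⇒ susceptible
Erythromycin (16 mm) ≥ 15 mm ⇒ S
Moxifloxacin: 34 mm is ≥ 30 mm → S
Clindamycin: 18 mm is ≤ 19 mm — Resistant
Levofloxacin 30 mm: ≥ 29 mm ⇒ Susceptible
Amikacin (22 mm) ≤ 26 mm → Resistant
Doxycycline 12 mm: in 11–15 mm — I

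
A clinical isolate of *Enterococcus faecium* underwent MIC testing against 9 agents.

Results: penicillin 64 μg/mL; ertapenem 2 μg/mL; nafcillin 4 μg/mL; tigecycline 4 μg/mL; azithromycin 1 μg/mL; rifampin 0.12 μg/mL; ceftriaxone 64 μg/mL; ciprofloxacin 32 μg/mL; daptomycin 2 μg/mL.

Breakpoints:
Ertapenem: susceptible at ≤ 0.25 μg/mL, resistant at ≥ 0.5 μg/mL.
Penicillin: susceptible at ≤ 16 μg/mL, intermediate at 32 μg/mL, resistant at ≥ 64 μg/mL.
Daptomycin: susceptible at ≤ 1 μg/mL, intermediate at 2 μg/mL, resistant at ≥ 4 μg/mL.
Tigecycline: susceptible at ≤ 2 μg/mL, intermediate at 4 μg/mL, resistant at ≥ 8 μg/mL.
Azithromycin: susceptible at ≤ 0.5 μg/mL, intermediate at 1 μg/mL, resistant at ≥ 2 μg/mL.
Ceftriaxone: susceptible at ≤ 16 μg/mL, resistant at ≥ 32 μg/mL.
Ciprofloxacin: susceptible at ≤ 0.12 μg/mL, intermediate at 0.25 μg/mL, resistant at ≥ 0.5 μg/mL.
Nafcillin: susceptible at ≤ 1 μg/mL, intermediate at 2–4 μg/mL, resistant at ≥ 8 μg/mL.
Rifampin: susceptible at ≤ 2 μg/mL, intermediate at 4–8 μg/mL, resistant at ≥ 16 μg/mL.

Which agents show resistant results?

penicillin, ertapenem, ceftriaxone, ciprofloxacin

Penicillin 64 μg/mL: ≥ 64 μg/mL ⇒ Resistant
Ertapenem 2 μg/mL: ≥ 0.5 μg/mL → resistant
Nafcillin 4 μg/mL: in 2–4 μg/mL → I
Tigecycline (4 μg/mL) = 4 μg/mL ⇒ Intermediate
Azithromycin (1 μg/mL) = 1 μg/mL ⇒ I
Rifampin: 0.12 μg/mL is ≤ 2 μg/mL ⇒ susceptible
Ceftriaxone: 64 μg/mL is ≥ 32 μg/mL ⇒ R
Ciprofloxacin: 32 μg/mL is ≥ 0.5 μg/mL — resistant
Daptomycin: 2 μg/mL is = 2 μg/mL — Intermediate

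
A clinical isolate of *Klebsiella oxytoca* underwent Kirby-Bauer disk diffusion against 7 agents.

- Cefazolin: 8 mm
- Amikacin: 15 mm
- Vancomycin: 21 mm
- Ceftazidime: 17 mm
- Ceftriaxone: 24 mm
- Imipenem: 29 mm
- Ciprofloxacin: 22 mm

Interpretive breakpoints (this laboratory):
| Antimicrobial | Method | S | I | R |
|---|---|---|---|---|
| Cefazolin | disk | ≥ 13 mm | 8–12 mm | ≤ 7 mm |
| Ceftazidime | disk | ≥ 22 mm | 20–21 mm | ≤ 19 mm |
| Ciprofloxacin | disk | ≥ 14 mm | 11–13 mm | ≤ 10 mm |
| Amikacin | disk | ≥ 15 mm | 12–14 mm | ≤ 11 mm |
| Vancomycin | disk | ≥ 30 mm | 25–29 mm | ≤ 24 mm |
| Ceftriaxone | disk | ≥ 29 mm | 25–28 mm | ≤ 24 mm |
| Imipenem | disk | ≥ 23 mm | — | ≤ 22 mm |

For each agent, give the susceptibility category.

I, S, R, R, R, S, S

Cefazolin: 8 mm is in 8–12 mm ⇒ Intermediate
Amikacin (15 mm) ≥ 15 mm → Susceptible
Vancomycin: 21 mm is ≤ 24 mm ⇒ Resistant
Ceftazidime (17 mm) ≤ 19 mm → Resistant
Ceftriaxone 24 mm: ≤ 24 mm — resistant
Imipenem: 29 mm is ≥ 23 mm — S
Ciprofloxacin 22 mm: ≥ 14 mm ⇒ Susceptible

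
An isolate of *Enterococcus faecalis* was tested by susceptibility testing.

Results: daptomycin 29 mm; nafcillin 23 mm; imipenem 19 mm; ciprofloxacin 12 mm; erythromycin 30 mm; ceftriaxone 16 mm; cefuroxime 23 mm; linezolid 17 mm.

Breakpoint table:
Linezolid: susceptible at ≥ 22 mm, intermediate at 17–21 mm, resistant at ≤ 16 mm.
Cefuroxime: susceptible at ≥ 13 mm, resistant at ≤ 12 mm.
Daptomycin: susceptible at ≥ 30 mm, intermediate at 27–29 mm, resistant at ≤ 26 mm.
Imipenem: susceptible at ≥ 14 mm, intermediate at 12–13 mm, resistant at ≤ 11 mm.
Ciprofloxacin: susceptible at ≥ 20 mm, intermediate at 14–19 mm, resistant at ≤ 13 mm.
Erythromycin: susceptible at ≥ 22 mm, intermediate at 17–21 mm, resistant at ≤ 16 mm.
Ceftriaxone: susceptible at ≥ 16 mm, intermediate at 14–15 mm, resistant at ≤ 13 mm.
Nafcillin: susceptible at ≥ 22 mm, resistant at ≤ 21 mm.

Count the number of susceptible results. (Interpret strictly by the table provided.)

Daptomycin (29 mm) in 27–29 mm → Intermediate
Nafcillin 23 mm: ≥ 22 mm ⇒ susceptible
Imipenem: 19 mm is ≥ 14 mm ⇒ Susceptible
Ciprofloxacin 12 mm: ≤ 13 mm → resistant
Erythromycin (30 mm) ≥ 22 mm ⇒ S
Ceftriaxone (16 mm) ≥ 16 mm → susceptible
Cefuroxime: 23 mm is ≥ 13 mm — Susceptible
Linezolid 17 mm: in 17–21 mm ⇒ intermediate
Susceptible: 5

5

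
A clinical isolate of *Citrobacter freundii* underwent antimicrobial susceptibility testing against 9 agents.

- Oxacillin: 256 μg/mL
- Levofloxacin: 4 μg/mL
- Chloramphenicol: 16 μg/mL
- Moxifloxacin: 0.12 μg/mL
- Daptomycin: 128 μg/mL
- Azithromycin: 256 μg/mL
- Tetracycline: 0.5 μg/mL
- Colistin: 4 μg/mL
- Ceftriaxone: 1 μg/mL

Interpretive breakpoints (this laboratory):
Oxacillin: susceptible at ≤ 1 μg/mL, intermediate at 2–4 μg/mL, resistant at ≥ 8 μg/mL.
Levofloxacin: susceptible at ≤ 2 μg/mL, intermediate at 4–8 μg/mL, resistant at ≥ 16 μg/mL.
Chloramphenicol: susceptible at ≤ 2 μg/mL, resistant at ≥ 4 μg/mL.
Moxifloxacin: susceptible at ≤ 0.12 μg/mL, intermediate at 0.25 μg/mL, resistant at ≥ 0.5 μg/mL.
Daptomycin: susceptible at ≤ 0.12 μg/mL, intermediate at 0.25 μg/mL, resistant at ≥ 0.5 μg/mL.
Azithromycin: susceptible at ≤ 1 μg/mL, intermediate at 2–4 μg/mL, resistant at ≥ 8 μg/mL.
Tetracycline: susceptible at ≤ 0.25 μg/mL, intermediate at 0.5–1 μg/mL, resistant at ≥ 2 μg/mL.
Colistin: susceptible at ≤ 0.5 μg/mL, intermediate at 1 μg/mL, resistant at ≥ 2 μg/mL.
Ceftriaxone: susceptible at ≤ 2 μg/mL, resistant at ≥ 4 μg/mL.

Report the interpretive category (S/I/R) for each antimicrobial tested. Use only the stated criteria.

R, I, R, S, R, R, I, R, S

Oxacillin (256 μg/mL) ≥ 8 μg/mL ⇒ resistant
Levofloxacin: 4 μg/mL is in 4–8 μg/mL ⇒ intermediate
Chloramphenicol 16 μg/mL: ≥ 4 μg/mL ⇒ Resistant
Moxifloxacin (0.12 μg/mL) ≤ 0.12 μg/mL — Susceptible
Daptomycin: 128 μg/mL is ≥ 0.5 μg/mL ⇒ Resistant
Azithromycin: 256 μg/mL is ≥ 8 μg/mL → resistant
Tetracycline: 0.5 μg/mL is in 0.5–1 μg/mL — I
Colistin 4 μg/mL: ≥ 2 μg/mL ⇒ R
Ceftriaxone (1 μg/mL) ≤ 2 μg/mL — susceptible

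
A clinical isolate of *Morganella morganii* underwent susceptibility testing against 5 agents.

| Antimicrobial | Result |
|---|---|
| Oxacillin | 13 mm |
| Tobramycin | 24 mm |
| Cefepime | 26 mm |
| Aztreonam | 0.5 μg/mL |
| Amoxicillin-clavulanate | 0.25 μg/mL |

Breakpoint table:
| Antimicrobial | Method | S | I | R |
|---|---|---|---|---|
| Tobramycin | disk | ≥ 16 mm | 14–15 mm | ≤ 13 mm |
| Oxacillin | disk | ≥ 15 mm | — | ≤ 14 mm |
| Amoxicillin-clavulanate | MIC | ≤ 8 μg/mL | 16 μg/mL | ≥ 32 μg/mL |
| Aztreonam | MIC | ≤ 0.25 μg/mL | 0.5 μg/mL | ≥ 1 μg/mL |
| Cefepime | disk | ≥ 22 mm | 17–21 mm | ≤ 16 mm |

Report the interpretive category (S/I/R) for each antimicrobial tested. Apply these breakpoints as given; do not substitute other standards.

R, S, S, I, S

Oxacillin 13 mm: ≤ 14 mm ⇒ resistant
Tobramycin 24 mm: ≥ 16 mm — Susceptible
Cefepime 26 mm: ≥ 22 mm — susceptible
Aztreonam 0.5 μg/mL: = 0.5 μg/mL → Intermediate
Amoxicillin-clavulanate: 0.25 μg/mL is ≤ 8 μg/mL ⇒ Susceptible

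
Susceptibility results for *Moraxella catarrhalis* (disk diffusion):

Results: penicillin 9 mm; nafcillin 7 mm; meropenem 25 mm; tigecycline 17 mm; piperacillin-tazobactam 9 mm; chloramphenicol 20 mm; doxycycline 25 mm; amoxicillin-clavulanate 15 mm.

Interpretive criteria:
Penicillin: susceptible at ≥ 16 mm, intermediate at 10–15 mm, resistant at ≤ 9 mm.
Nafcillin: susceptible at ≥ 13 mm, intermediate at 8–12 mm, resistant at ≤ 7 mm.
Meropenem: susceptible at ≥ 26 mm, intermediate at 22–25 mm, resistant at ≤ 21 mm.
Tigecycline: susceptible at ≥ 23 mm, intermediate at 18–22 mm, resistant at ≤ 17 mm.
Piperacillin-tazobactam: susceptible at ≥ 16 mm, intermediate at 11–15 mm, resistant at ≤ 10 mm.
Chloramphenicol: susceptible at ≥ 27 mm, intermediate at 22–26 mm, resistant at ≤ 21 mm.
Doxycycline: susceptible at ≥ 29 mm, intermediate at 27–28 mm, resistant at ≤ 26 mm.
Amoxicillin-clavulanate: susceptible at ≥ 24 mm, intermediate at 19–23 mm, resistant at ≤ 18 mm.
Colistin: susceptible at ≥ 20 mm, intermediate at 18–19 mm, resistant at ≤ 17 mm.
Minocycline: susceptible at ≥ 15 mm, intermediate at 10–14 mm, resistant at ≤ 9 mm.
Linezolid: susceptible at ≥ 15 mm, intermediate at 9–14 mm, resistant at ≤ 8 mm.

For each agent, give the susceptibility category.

Penicillin 9 mm: ≤ 9 mm ⇒ R
Nafcillin 7 mm: ≤ 7 mm — resistant
Meropenem 25 mm: in 22–25 mm → intermediate
Tigecycline (17 mm) ≤ 17 mm ⇒ Resistant
Piperacillin-tazobactam 9 mm: ≤ 10 mm ⇒ resistant
Chloramphenicol 20 mm: ≤ 21 mm → resistant
Doxycycline (25 mm) ≤ 26 mm ⇒ resistant
Amoxicillin-clavulanate 15 mm: ≤ 18 mm — R

R, R, I, R, R, R, R, R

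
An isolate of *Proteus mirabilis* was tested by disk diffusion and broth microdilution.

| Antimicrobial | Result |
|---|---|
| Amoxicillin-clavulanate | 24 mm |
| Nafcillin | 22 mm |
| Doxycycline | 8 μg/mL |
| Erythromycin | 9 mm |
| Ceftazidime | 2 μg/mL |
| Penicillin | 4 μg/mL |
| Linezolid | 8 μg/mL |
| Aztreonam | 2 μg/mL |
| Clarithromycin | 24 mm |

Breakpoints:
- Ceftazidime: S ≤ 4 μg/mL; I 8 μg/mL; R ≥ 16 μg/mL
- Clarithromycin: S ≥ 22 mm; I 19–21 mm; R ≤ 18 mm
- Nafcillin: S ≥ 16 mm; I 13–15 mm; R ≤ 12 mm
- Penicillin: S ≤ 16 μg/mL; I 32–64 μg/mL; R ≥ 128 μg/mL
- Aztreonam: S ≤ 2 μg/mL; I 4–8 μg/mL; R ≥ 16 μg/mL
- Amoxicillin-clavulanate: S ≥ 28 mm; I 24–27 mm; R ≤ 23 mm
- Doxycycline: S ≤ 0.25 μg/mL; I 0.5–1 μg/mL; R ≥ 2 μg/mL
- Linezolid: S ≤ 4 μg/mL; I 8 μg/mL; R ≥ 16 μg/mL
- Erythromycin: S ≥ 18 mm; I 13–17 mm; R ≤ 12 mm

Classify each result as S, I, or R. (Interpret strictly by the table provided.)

I, S, R, R, S, S, I, S, S

Amoxicillin-clavulanate (24 mm) in 24–27 mm — I
Nafcillin (22 mm) ≥ 16 mm — S
Doxycycline (8 μg/mL) ≥ 2 μg/mL ⇒ Resistant
Erythromycin (9 mm) ≤ 12 mm ⇒ Resistant
Ceftazidime 2 μg/mL: ≤ 4 μg/mL → susceptible
Penicillin: 4 μg/mL is ≤ 16 μg/mL — S
Linezolid: 8 μg/mL is = 8 μg/mL → I
Aztreonam 2 μg/mL: ≤ 2 μg/mL ⇒ susceptible
Clarithromycin 24 mm: ≥ 22 mm ⇒ susceptible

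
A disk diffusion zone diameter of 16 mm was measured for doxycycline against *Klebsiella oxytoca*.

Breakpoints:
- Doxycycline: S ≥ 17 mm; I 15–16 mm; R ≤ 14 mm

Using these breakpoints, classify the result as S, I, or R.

Doxycycline 16 mm: in 15–16 mm ⇒ Intermediate

I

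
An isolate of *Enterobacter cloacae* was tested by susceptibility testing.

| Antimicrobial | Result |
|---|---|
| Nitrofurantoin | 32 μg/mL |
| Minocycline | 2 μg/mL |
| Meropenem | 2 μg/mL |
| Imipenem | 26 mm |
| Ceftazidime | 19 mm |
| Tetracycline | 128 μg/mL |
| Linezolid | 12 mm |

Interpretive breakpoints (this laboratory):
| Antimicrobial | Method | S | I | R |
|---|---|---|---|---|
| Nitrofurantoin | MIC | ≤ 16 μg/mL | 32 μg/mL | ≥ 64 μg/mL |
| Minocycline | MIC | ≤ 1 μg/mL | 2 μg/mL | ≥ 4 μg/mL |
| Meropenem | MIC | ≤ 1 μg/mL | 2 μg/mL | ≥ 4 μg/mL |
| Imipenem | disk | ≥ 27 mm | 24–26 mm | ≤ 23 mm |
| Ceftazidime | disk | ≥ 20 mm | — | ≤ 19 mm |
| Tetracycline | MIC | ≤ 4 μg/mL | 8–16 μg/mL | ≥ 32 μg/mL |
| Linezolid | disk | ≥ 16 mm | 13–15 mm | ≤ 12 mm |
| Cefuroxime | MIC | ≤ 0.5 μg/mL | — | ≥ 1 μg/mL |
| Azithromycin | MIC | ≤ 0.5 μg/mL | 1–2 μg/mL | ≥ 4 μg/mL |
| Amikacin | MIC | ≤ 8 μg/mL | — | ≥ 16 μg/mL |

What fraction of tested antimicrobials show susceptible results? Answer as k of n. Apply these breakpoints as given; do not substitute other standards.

Nitrofurantoin 32 μg/mL: = 32 μg/mL → I
Minocycline: 2 μg/mL is = 2 μg/mL ⇒ Intermediate
Meropenem 2 μg/mL: = 2 μg/mL ⇒ Intermediate
Imipenem 26 mm: in 24–26 mm — Intermediate
Ceftazidime 19 mm: ≤ 19 mm → Resistant
Tetracycline: 128 μg/mL is ≥ 32 μg/mL ⇒ resistant
Linezolid 12 mm: ≤ 12 mm ⇒ R
Susceptible: 0/7

0 of 7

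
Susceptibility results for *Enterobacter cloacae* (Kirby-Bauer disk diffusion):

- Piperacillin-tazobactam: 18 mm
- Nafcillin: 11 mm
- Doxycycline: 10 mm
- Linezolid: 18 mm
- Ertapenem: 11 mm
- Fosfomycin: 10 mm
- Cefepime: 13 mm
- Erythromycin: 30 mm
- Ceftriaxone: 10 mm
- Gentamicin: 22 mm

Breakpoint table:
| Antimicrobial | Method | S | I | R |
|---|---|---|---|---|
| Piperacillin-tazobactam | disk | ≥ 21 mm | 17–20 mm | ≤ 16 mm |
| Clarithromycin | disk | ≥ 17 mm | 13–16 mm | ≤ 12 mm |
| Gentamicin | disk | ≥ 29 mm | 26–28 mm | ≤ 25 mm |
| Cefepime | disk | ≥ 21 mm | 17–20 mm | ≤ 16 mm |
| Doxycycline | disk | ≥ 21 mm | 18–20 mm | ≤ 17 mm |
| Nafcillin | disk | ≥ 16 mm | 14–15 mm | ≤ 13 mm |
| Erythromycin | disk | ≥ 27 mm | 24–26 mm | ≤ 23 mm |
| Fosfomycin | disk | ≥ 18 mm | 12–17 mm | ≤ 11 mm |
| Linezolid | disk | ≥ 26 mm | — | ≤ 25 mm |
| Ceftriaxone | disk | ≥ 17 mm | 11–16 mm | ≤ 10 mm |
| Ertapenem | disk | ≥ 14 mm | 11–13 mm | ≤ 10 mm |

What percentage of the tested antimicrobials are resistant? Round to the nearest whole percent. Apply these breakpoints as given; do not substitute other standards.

Piperacillin-tazobactam (18 mm) in 17–20 mm → I
Nafcillin (11 mm) ≤ 13 mm — Resistant
Doxycycline: 10 mm is ≤ 17 mm → resistant
Linezolid (18 mm) ≤ 25 mm — R
Ertapenem 11 mm: in 11–13 mm → intermediate
Fosfomycin: 10 mm is ≤ 11 mm → R
Cefepime: 13 mm is ≤ 16 mm → Resistant
Erythromycin: 30 mm is ≥ 27 mm → Susceptible
Ceftriaxone (10 mm) ≤ 10 mm ⇒ Resistant
Gentamicin: 22 mm is ≤ 25 mm — resistant
Resistant: 7/10

70%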